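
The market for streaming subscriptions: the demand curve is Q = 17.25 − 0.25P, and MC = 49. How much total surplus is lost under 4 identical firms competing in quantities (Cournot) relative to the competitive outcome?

Inverting demand: P = 69 − 4Q.
Under competition P = MC = 49, so Q = (69 − 49)/4 = 5.
With 4 symmetric Cournot firms, each firm's FOC gives 69 − 20q = 49, so q = 1, Q = 4·1 = 4, and P = 53.
DWL is the triangle between Q = 4 and Q = 5: ½·(5 − 4)·(53 − 49) = 2.

DWL = 2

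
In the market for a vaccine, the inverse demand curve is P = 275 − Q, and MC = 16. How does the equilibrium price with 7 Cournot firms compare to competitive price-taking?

In a 7-firm Cournot equilibrium, symmetry and the first-order condition give q = (275 − 16)/(8) = 32.375. So Q = 226.625 and P = 48.375.
Competitive firms price at marginal cost: P = 16, giving Q = 259.

Cournot: P = 48.375; Competition: P = 16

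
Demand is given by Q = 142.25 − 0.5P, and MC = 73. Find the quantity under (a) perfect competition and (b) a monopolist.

Competition: Q = 105.75; Monopoly: Q = 52.875

Inverting demand: P = 284.5 − 2Q.
Perfect competition: P = MC = 73, so 284.5 − 2Q = 73 and Q = 105.75.
Monopoly sets MR = MC: 284.5 − 4Q = 73 ⇒ Q = 52.875, P = 284.5 − 2·52.875 = 178.75.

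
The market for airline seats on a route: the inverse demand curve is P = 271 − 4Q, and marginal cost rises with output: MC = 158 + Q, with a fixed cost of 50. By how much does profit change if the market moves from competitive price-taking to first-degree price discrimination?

Profit rises by 1021.52

Under competition P = MC: 271 − 4Q = 158 + Q ⇒ Q = 22.6, P = 180.6.
Profit = 180.6·22.6 − (158·22.6 + ½·1·22.6²) − 50 = 205.38.
A perfectly discriminating monopolist sells every unit with P(Q) ≥ MC(Q), so output equals the competitive quantity Q = 22.6. Each buyer pays their reservation price, so CS = 0 and the firm captures all surplus.
PS equals the full surplus area, 1276.9. Profit = 1276.9 − 50 = 1226.9.
Change in profit: 1226.9 − 205.38 = 1021.52.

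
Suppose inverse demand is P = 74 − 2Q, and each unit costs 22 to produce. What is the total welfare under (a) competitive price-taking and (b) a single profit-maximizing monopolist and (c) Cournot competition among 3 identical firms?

Under competition P = MC = 22, so Q = (74 − 22)/2 = 26.
CS = ½·(74 − 22)·26 = 676; PS = (22 − 22)·26 = 0; TS = 676.
The monopolist equates marginal revenue to marginal cost: 74 − 4Q = 22, so Q = 13. From demand, P = 48.
CS = ½·(74 − 48)·13 = 169; PS = (48 − 22)·13 = 338; TS = 507.
With 3 symmetric Cournot firms, each firm's FOC gives 74 − 8q = 22, so q = 6.5, Q = 3·6.5 = 19.5, and P = 35.
CS = ½·(74 − 35)·19.5 = 380.25; PS = (35 − 22)·19.5 = 253.5; TS = 633.75.

Competition: TS = 676; Monopoly: TS = 507; Cournot: TS = 633.75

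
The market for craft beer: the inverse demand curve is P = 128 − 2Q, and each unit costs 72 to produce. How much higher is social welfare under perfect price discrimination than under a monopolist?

The monopolist equates marginal revenue to marginal cost: 128 − 4Q = 72, so Q = 14. From demand, P = 100.
CS = ½·(128 − 100)·14 = 196; PS = (100 − 72)·14 = 392; TS = 588.
A perfectly discriminating monopolist sells every unit with P(Q) ≥ MC(Q), so output equals the competitive quantity Q = 28. Each buyer pays their reservation price, so CS = 0 and the firm captures all surplus.
TS = 784 (equal to competitive TS).
Change in social welfare: 784 − 588 = 196.

TS rises by 196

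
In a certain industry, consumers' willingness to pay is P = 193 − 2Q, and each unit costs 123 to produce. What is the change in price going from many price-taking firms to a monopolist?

Price rises by 35

Competitive firms price at marginal cost: P = 123, giving Q = 35.
Monopoly sets MR = MC: 193 − 4Q = 123 ⇒ Q = 17.5, P = 193 − 2·17.5 = 158.
Change in price: 158 − 123 = 35.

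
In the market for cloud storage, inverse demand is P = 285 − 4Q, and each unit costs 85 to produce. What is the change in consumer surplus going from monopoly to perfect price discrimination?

Consumer surplus falls by 1250

A monopolist chooses Q where MR = MC. MR = 285 − 8Q; setting this equal to 85 gives Q = 25 and P = 185.
CS = ½·(285 − 185)·25 = 1250.
Under first-degree price discrimination the firm charges each unit its demand price and produces up to where P = MC, i.e. Q = 50. Consumer surplus is zero; producer surplus equals total surplus.
CS = 0.
Change in consumer surplus: 0 − 1250 = −1250.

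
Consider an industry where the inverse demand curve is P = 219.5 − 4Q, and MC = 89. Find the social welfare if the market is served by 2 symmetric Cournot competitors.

TS = 1892.25

Cournot with 2 identical firms: the symmetric best-response condition is 219.5 − 12q = 89. Each firm produces q = 10.875, total output Q = 21.75, price P = 132.5.
CS = ½·(219.5 − 132.5)·21.75 = 946.125; PS = (132.5 − 89)·21.75 = 946.125; TS = 1892.25.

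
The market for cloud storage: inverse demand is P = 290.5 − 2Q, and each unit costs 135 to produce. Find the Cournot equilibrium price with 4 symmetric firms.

Cournot with 4 identical firms: the symmetric best-response condition is 290.5 − 10q = 135. Each firm produces q = 15.55, total output Q = 62.2, price P = 166.1.

P = 166.1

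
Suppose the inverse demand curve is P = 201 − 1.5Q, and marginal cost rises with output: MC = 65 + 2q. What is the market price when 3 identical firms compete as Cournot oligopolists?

With 3 symmetric Cournot firms, each firm's FOC gives 201 − 6q = 65 + 2q, so q = 17, Q = 3·17 = 51, and P = 124.5.

P = 124.5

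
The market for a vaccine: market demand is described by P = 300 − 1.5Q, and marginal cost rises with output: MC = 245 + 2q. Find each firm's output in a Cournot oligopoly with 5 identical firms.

q_i = 5

Cournot with 5 identical firms: the symmetric best-response condition is 300 − 9q = 245 + 2q. Each firm produces q = 5, total output Q = 25, price P = 262.5.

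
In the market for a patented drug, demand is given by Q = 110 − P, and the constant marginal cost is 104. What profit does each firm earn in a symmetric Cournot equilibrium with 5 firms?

Inverting demand: P = 110 − Q.
With 5 symmetric Cournot firms, each firm's FOC gives 110 − 6q = 104, so q = 1, Q = 5·1 = 5, and P = 105.
Each firm's profit = (105 − 104)·1 = 1.

π_i = 1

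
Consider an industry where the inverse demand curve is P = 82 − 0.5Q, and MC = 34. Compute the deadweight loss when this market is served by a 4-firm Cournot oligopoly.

DWL = 92.16

Competitive firms price at marginal cost: P = 34, giving Q = 96.
In a 4-firm Cournot equilibrium, symmetry and the first-order condition give q = (82 − 34)/(2.5) = 19.2. So Q = 76.8 and P = 43.6.
DWL is the triangle between Q = 76.8 and Q = 96: ½·(96 − 76.8)·(43.6 − 34) = 92.16.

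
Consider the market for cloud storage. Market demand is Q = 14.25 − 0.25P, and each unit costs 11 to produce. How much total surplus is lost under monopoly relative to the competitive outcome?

DWL = 66.125

Inverting demand: P = 57 − 4Q.
Under competition P = MC = 11, so Q = (57 − 11)/4 = 11.5.
Monopoly sets MR = MC: 57 − 8Q = 11 ⇒ Q = 5.75, P = 57 − 4·5.75 = 34.
DWL is the triangle between Q = 5.75 and Q = 11.5: ½·(11.5 − 5.75)·(34 − 11) = 66.125.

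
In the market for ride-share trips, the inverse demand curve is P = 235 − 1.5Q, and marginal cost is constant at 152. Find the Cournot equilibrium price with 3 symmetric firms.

In a 3-firm Cournot equilibrium, symmetry and the first-order condition give q = (235 − 152)/(6) = 83/6. So Q = 41.5 and P = 172.75.

P = 172.75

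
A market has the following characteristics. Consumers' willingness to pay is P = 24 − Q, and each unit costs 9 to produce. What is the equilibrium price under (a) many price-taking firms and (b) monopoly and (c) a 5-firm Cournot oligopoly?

Perfect competition: P = MC = 9, so 24 − Q = 9 and Q = 15.
The monopolist equates marginal revenue to marginal cost: 24 − 2Q = 9, so Q = 7.5. From demand, P = 16.5.
With 5 symmetric Cournot firms, each firm's FOC gives 24 − 6q = 9, so q = 2.5, Q = 5·2.5 = 12.5, and P = 11.5.

Competition: P = 9; Monopoly: P = 16.5; Cournot: P = 11.5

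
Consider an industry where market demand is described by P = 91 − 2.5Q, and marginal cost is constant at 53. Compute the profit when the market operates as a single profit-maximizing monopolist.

Profit = 144.4

Monopoly sets MR = MC: 91 − 5Q = 53 ⇒ Q = 7.6, P = 91 − 2.5·7.6 = 72.
Profit = (72 − 53)·7.6 = 144.4.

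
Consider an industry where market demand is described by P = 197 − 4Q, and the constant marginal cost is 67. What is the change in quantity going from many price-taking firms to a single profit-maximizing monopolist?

Q falls by 16.25

Perfect competition: P = MC = 67, so 197 − 4Q = 67 and Q = 32.5.
The monopolist equates marginal revenue to marginal cost: 197 − 8Q = 67, so Q = 16.25. From demand, P = 132.
Change in quantity: 16.25 − 32.5 = −16.25.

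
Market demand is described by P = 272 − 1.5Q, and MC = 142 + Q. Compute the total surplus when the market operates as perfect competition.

Under competition P = MC: 272 − 1.5Q = 142 + Q ⇒ Q = 52, P = 194.
CS = ½·(272 − 194)·52 = 2028; PS = (194·52 − 142·52 − ½·1·52²) = 1352; TS = 3380.

TS = 3380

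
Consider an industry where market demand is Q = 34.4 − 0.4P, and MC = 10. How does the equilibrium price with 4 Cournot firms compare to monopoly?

Inverting demand: P = 86 − 2.5Q.
With 4 symmetric Cournot firms, each firm's FOC gives 86 − 12.5q = 10, so q = 6.08, Q = 4·6.08 = 24.32, and P = 25.2.
Monopoly sets MR = MC: 86 − 5Q = 10 ⇒ Q = 15.2, P = 86 − 2.5·15.2 = 48.

Cournot: P = 25.2; Monopoly: P = 48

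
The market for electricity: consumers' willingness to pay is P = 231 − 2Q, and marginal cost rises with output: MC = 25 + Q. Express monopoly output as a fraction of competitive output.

A monopolist chooses Q where MR = MC. MR = 231 − 4Q; setting this equal to 25 + Q gives Q = 41.2 and P = 148.6.
Competitive equilibrium sets price equal to marginal cost: 231 − 2Q = 25 + Q, so Q = 206/3 and P = 281/3.
Ratio Q_m/Q_c = 41.2/(206/3) = 0.6.

Q_m/Q_c = 0.6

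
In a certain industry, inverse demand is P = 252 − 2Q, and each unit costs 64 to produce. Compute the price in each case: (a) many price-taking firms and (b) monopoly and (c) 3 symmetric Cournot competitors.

Under competition P = MC = 64, so Q = (252 − 64)/2 = 94.
The monopolist equates marginal revenue to marginal cost: 252 − 4Q = 64, so Q = 47. From demand, P = 158.
In a 3-firm Cournot equilibrium, symmetry and the first-order condition give q = (252 − 64)/(8) = 23.5. So Q = 70.5 and P = 111.

Competition: P = 64; Monopoly: P = 158; Cournot: P = 111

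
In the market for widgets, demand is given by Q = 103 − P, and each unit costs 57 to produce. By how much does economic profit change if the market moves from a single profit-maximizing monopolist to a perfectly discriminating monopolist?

Inverting demand: P = 103 − Q.
The monopolist equates marginal revenue to marginal cost: 103 − 2Q = 57, so Q = 23. From demand, P = 80.
Profit = (80 − 57)·23 = 529.
Under first-degree price discrimination the firm charges each unit its demand price and produces up to where P = MC, i.e. Q = 46. Consumer surplus is zero; producer surplus equals total surplus.
PS equals the full surplus area, 1058. Profit = 1058 = 1058.
Change in economic profit: 1058 − 529 = 529.

Economic profit rises by 529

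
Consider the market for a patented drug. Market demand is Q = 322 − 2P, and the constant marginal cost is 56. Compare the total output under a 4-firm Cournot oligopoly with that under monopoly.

Cournot: Q = 168; Monopoly: Q = 105

Inverting demand: P = 161 − 0.5Q.
In a 4-firm Cournot equilibrium, symmetry and the first-order condition give q = (161 − 56)/(2.5) = 42. So Q = 168 and P = 77.
A monopolist chooses Q where MR = MC. MR = 161 − Q; setting this equal to 56 gives Q = 105 and P = 108.5.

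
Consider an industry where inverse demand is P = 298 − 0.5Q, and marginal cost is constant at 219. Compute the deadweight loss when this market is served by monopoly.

DWL = 1560.25

Under competition P = MC = 219, so Q = (298 − 219)/0.5 = 158.
The monopolist equates marginal revenue to marginal cost: 298 − Q = 219, so Q = 79. From demand, P = 258.5.
DWL is the triangle between Q = 79 and Q = 158: ½·(158 − 79)·(258.5 − 219) = 1560.25.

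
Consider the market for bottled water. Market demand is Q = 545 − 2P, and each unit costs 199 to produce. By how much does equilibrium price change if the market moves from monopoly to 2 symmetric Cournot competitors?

Inverting demand: P = 272.5 − 0.5Q.
The monopolist equates marginal revenue to marginal cost: 272.5 − Q = 199, so Q = 73.5. From demand, P = 235.75.
In a 2-firm Cournot equilibrium, symmetry and the first-order condition give q = (272.5 − 199)/(1.5) = 49. So Q = 98 and P = 223.5.
Change in equilibrium price: 223.5 − 235.75 = −12.25.

Equilibrium price falls by 12.25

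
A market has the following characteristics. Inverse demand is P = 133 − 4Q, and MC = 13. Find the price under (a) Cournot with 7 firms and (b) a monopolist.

Cournot with 7 identical firms: the symmetric best-response condition is 133 − 32q = 13. Each firm produces q = 3.75, total output Q = 26.25, price P = 28.
The monopolist equates marginal revenue to marginal cost: 133 − 8Q = 13, so Q = 15. From demand, P = 73.

Cournot: P = 28; Monopoly: P = 73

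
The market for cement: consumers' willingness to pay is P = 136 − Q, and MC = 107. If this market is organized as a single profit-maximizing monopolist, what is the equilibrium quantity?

Q = 14.5

A monopolist chooses Q where MR = MC. MR = 136 − 2Q; setting this equal to 107 gives Q = 14.5 and P = 121.5.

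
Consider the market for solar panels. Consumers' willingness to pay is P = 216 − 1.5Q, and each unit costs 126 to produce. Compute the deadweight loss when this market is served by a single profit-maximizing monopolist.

DWL = 675

Perfect competition: P = MC = 126, so 216 − 1.5Q = 126 and Q = 60.
The monopolist equates marginal revenue to marginal cost: 216 − 3Q = 126, so Q = 30. From demand, P = 171.
DWL is the triangle between Q = 30 and Q = 60: ½·(60 − 30)·(171 − 126) = 675.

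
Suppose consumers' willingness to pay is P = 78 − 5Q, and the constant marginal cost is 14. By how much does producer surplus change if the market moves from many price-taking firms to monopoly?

Producer surplus rises by 204.8

Under competition P = MC = 14, so Q = (78 − 14)/5 = 12.8.
PS = (14 − 14)·12.8 = 0.
Monopoly sets MR = MC: 78 − 10Q = 14 ⇒ Q = 6.4, P = 78 − 5·6.4 = 46.
PS = (46 − 14)·6.4 = 204.8.
Change in producer surplus: 204.8 − 0 = 204.8.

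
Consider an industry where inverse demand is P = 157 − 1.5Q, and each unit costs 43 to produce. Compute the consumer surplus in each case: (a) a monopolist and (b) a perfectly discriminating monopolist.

Monopoly: CS = 1083; Perfect PD: CS = 0

Monopoly sets MR = MC: 157 − 3Q = 43 ⇒ Q = 38, P = 157 − 1.5·38 = 100.
CS = ½·(157 − 100)·38 = 1083.
With perfect price discrimination, output is the efficient level Q = 76 (where demand meets MC), but every buyer pays their willingness to pay: CS = 0 and PS = total surplus.
CS = 0.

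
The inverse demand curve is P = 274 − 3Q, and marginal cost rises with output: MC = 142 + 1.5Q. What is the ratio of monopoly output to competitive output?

A monopolist chooses Q where MR = MC. MR = 274 − 6Q; setting this equal to 142 + 1.5Q gives Q = 17.6 and P = 221.2.
Under competition P = MC: 274 − 3Q = 142 + 1.5Q ⇒ Q = 88/3, P = 186.
Ratio Q_m/Q_c = 17.6/(88/3) = 0.6.

Q_m/Q_c = 0.6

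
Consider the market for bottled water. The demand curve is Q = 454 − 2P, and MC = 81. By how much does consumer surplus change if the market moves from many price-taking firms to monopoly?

Consumer surplus falls by 15987

Inverting demand: P = 227 − 0.5Q.
Under competition P = MC = 81, so Q = (227 − 81)/0.5 = 292.
CS = ½·(227 − 81)·292 = 21316.
A monopolist chooses Q where MR = MC. MR = 227 − Q; setting this equal to 81 gives Q = 146 and P = 154.
CS = ½·(227 − 154)·146 = 5329.
Change in consumer surplus: 5329 − 21316 = −15987.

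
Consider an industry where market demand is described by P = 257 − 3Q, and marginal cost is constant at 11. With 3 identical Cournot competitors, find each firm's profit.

π_i = 1260.75

With 3 symmetric Cournot firms, each firm's FOC gives 257 − 12q = 11, so q = 20.5, Q = 3·20.5 = 61.5, and P = 72.5.
Each firm's profit = (72.5 − 11)·20.5 = 1260.75.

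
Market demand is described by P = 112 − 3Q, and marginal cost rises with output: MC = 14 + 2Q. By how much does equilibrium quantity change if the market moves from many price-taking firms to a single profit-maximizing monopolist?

Under competition P = MC: 112 − 3Q = 14 + 2Q ⇒ Q = 19.6, P = 53.2.
The monopolist equates marginal revenue to marginal cost: 112 − 6Q = 14 + 2Q, so Q = 12.25. From demand, P = 75.25.
Change in equilibrium quantity: 12.25 − 19.6 = −7.35.

Q falls by 7.35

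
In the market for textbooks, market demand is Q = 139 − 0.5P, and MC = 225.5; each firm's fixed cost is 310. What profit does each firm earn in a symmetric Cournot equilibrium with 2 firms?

Inverting demand: P = 278 − 2Q.
Cournot with 2 identical firms: the symmetric best-response condition is 278 − 6q = 225.5. Each firm produces q = 8.75, total output Q = 17.5, price P = 243.
Each firm's profit = (243 − 225.5)·8.75 − 310 = −156.875.

π_i = −156.875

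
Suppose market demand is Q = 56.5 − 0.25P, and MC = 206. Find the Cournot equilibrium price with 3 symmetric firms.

P = 211

Inverting demand: P = 226 − 4Q.
With 3 symmetric Cournot firms, each firm's FOC gives 226 − 16q = 206, so q = 1.25, Q = 3·1.25 = 3.75, and P = 211.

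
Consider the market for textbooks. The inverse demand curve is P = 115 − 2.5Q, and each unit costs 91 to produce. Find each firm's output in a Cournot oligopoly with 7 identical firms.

q_i = 1.2

Cournot with 7 identical firms: the symmetric best-response condition is 115 − 20q = 91. Each firm produces q = 1.2, total output Q = 8.4, price P = 94.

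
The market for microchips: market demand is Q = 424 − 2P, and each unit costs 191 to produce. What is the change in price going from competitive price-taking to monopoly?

Inverting demand: P = 212 − 0.5Q.
Under competition P = MC = 191, so Q = (212 − 191)/0.5 = 42.
The monopolist equates marginal revenue to marginal cost: 212 − Q = 191, so Q = 21. From demand, P = 201.5.
Change in price: 201.5 − 191 = 10.5.

Price rises by 10.5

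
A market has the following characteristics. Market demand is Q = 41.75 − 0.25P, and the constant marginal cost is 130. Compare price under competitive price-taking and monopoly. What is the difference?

P rises by 18.5

Inverting demand: P = 167 − 4Q.
Competitive firms price at marginal cost: P = 130, giving Q = 9.25.
The monopolist equates marginal revenue to marginal cost: 167 − 8Q = 130, so Q = 4.625. From demand, P = 148.5.
Change in price: 148.5 − 130 = 18.5.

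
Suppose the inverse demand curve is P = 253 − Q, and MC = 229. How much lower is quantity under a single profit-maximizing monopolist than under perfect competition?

Under competition P = MC = 229, so Q = (253 − 229)/1 = 24.
The monopolist equates marginal revenue to marginal cost: 253 − 2Q = 229, so Q = 12. From demand, P = 241.
Change in quantity: 12 − 24 = −12.

Q falls by 12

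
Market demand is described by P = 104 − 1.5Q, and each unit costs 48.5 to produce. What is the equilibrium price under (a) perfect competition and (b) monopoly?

Competition: P = 48.5; Monopoly: P = 76.25

Perfect competition: P = MC = 48.5, so 104 − 1.5Q = 48.5 and Q = 37.
The monopolist equates marginal revenue to marginal cost: 104 − 3Q = 48.5, so Q = 18.5. From demand, P = 76.25.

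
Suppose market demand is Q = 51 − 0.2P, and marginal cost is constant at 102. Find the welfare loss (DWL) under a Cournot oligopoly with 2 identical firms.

DWL = 260.1

Inverting demand: P = 255 − 5Q.
Perfect competition: P = MC = 102, so 255 − 5Q = 102 and Q = 30.6.
In a 2-firm Cournot equilibrium, symmetry and the first-order condition give q = (255 − 102)/(15) = 10.2. So Q = 20.4 and P = 153.
DWL is the triangle between Q = 20.4 and Q = 30.6: ½·(30.6 − 20.4)·(153 − 102) = 260.1.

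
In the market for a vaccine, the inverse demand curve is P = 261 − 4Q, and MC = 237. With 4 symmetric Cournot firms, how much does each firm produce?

q_i = 1.2

Cournot with 4 identical firms: the symmetric best-response condition is 261 − 20q = 237. Each firm produces q = 1.2, total output Q = 4.8, price P = 241.8.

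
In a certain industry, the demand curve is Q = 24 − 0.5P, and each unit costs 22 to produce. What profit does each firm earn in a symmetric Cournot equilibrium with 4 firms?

Inverting demand: P = 48 − 2Q.
Cournot with 4 identical firms: the symmetric best-response condition is 48 − 10q = 22. Each firm produces q = 2.6, total output Q = 10.4, price P = 27.2.
Each firm's profit = (27.2 − 22)·2.6 = 13.52.

π_i = 13.52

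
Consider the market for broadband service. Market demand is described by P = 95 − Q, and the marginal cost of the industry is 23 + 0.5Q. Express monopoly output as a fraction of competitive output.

Q_m/Q_c = 0.6

Monopoly sets MR = MC: 95 − 2Q = 23 + 0.5Q ⇒ Q = 28.8, P = 95 − 28.8 = 66.2.
Under competition P = MC: 95 − Q = 23 + 0.5Q ⇒ Q = 48, P = 47.
Ratio Q_m/Q_c = 28.8/48 = 0.6.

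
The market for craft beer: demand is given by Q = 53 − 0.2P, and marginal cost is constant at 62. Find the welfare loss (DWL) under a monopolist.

Inverting demand: P = 265 − 5Q.
Perfect competition: P = MC = 62, so 265 − 5Q = 62 and Q = 40.6.
A monopolist chooses Q where MR = MC. MR = 265 − 10Q; setting this equal to 62 gives Q = 20.3 and P = 163.5.
DWL is the triangle between Q = 20.3 and Q = 40.6: ½·(40.6 − 20.3)·(163.5 − 62) = 1030.225.

DWL = 1030.225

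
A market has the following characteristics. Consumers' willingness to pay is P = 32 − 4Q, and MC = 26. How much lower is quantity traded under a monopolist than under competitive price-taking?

Competitive firms price at marginal cost: P = 26, giving Q = 1.5.
The monopolist equates marginal revenue to marginal cost: 32 − 8Q = 26, so Q = 0.75. From demand, P = 29.
Change in quantity traded: 0.75 − 1.5 = −0.75.

Quantity traded falls by 0.75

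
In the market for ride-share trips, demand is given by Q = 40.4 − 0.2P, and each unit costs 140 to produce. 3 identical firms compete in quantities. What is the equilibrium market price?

P = 155.5

Inverting demand: P = 202 − 5Q.
In a 3-firm Cournot equilibrium, symmetry and the first-order condition give q = (202 − 140)/(20) = 3.1. So Q = 9.3 and P = 155.5.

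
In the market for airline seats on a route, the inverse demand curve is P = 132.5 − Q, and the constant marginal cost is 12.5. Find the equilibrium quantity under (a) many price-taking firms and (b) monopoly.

Perfect competition: P = MC = 12.5, so 132.5 − Q = 12.5 and Q = 120.
The monopolist equates marginal revenue to marginal cost: 132.5 − 2Q = 12.5, so Q = 60. From demand, P = 72.5.

Competition: Q = 120; Monopoly: Q = 60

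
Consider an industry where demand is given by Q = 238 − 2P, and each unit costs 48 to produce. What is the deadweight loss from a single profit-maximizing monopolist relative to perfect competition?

DWL = 1260.25

Inverting demand: P = 119 − 0.5Q.
Under competition P = MC = 48, so Q = (119 − 48)/0.5 = 142.
A monopolist chooses Q where MR = MC. MR = 119 − Q; setting this equal to 48 gives Q = 71 and P = 83.5.
DWL is the triangle between Q = 71 and Q = 142: ½·(142 − 71)·(83.5 − 48) = 1260.25.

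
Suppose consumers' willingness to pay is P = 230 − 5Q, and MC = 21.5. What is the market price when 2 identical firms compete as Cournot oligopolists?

P = 91

Cournot with 2 identical firms: the symmetric best-response condition is 230 − 15q = 21.5. Each firm produces q = 13.9, total output Q = 27.8, price P = 91.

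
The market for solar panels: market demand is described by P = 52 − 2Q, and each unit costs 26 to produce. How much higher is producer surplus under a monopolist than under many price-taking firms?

Producer surplus rises by 84.5

Perfect competition: P = MC = 26, so 52 − 2Q = 26 and Q = 13.
PS = (26 − 26)·13 = 0.
A monopolist chooses Q where MR = MC. MR = 52 − 4Q; setting this equal to 26 gives Q = 6.5 and P = 39.
PS = (39 − 26)·6.5 = 84.5.
Change in producer surplus: 84.5 − 0 = 84.5.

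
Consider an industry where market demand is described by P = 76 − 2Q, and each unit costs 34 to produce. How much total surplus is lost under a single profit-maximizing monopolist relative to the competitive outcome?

Perfect competition: P = MC = 34, so 76 − 2Q = 34 and Q = 21.
Monopoly sets MR = MC: 76 − 4Q = 34 ⇒ Q = 10.5, P = 76 − 2·10.5 = 55.
DWL is the triangle between Q = 10.5 and Q = 21: ½·(21 − 10.5)·(55 − 34) = 110.25.

DWL = 110.25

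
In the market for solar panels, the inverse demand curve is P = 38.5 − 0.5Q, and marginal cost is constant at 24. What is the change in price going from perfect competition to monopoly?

Perfect competition: P = MC = 24, so 38.5 − 0.5Q = 24 and Q = 29.
The monopolist equates marginal revenue to marginal cost: 38.5 − Q = 24, so Q = 14.5. From demand, P = 31.25.
Change in price: 31.25 − 24 = 7.25.

P rises by 7.25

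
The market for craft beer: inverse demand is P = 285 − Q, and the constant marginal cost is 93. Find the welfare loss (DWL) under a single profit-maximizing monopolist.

DWL = 4608

Under competition P = MC = 93, so Q = (285 − 93)/1 = 192.
Monopoly sets MR = MC: 285 − 2Q = 93 ⇒ Q = 96, P = 285 − 96 = 189.
DWL is the triangle between Q = 96 and Q = 192: ½·(192 − 96)·(189 − 93) = 4608.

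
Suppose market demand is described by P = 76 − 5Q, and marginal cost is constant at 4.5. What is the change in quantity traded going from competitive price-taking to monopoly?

Under competition P = MC = 4.5, so Q = (76 − 4.5)/5 = 14.3.
Monopoly sets MR = MC: 76 − 10Q = 4.5 ⇒ Q = 7.15, P = 76 − 5·7.15 = 40.25.
Change in quantity traded: 7.15 − 14.3 = −7.15.

Quantity traded falls by 7.15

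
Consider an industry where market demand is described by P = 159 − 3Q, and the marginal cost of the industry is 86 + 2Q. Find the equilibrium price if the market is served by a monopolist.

P = 131.625

A monopolist chooses Q where MR = MC. MR = 159 − 6Q; setting this equal to 86 + 2Q gives Q = 9.125 and P = 131.625.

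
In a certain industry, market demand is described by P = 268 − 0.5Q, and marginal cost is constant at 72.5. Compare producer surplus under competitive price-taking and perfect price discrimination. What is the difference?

Producer surplus rises by 38220.25

Perfect competition: P = MC = 72.5, so 268 − 0.5Q = 72.5 and Q = 391.
PS = (72.5 − 72.5)·391 = 0.
With perfect price discrimination, output is the efficient level Q = 391 (where demand meets MC), but every buyer pays their willingness to pay: CS = 0 and PS = total surplus.
PS = ½·(268 − 72.5)·391 = 38220.25.
Change in producer surplus: 38220.25 − 0 = 38220.25.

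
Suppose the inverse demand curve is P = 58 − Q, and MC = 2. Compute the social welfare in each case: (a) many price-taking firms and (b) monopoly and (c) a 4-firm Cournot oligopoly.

Under competition P = MC = 2, so Q = (58 − 2)/1 = 56.
CS = ½·(58 − 2)·56 = 1568; PS = (2 − 2)·56 = 0; TS = 1568.
Monopoly sets MR = MC: 58 − 2Q = 2 ⇒ Q = 28, P = 58 − 28 = 30.
CS = ½·(58 − 30)·28 = 392; PS = (30 − 2)·28 = 784; TS = 1176.
In a 4-firm Cournot equilibrium, symmetry and the first-order condition give q = (58 − 2)/(5) = 11.2. So Q = 44.8 and P = 13.2.
CS = ½·(58 − 13.2)·44.8 = 1003.52; PS = (13.2 − 2)·44.8 = 501.76; TS = 1505.28.

Competition: TS = 1568; Monopoly: TS = 1176; Cournot: TS = 1505.28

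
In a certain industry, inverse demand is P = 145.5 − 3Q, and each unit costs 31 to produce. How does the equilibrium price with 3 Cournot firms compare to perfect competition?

Cournot: P = 59.625; Competition: P = 31

In a 3-firm Cournot equilibrium, symmetry and the first-order condition give q = (145.5 − 31)/(12) = 229/24. So Q = 28.625 and P = 59.625.
Perfect competition: P = MC = 31, so 145.5 − 3Q = 31 and Q = 229/6.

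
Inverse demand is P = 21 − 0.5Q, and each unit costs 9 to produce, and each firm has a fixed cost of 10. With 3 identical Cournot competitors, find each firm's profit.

With 3 symmetric Cournot firms, each firm's FOC gives 21 − 2q = 9, so q = 6, Q = 3·6 = 18, and P = 12.
Each firm's profit = (12 − 9)·6 − 10 = 8.

π_i = 8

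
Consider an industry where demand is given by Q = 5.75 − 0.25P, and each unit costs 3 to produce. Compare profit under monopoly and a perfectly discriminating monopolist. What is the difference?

Profit rises by 25

Inverting demand: P = 23 − 4Q.
A monopolist chooses Q where MR = MC. MR = 23 − 8Q; setting this equal to 3 gives Q = 2.5 and P = 13.
Profit = (13 − 3)·2.5 = 25.
With perfect price discrimination, output is the efficient level Q = 5 (where demand meets MC), but every buyer pays their willingness to pay: CS = 0 and PS = total surplus.
PS equals the full surplus area, 50. Profit = 50 = 50.
Change in profit: 50 − 25 = 25.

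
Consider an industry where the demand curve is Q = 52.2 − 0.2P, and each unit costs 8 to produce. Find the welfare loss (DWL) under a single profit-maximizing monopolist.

DWL = 1600.225

Inverting demand: P = 261 − 5Q.
Perfect competition: P = MC = 8, so 261 − 5Q = 8 and Q = 50.6.
A monopolist chooses Q where MR = MC. MR = 261 − 10Q; setting this equal to 8 gives Q = 25.3 and P = 134.5.
DWL is the triangle between Q = 25.3 and Q = 50.6: ½·(50.6 − 25.3)·(134.5 − 8) = 1600.225.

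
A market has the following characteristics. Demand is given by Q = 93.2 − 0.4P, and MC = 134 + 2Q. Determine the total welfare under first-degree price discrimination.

Inverting demand: P = 233 − 2.5Q.
A perfectly discriminating monopolist sells every unit with P(Q) ≥ MC(Q), so output equals the competitive quantity Q = 22. Each buyer pays their reservation price, so CS = 0 and the firm captures all surplus.
TS = 1089 (equal to competitive TS).

TS = 1089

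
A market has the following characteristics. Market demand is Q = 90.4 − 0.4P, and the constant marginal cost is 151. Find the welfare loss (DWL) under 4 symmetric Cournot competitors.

Inverting demand: P = 226 − 2.5Q.
Under competition P = MC = 151, so Q = (226 − 151)/2.5 = 30.
With 4 symmetric Cournot firms, each firm's FOC gives 226 − 12.5q = 151, so q = 6, Q = 4·6 = 24, and P = 166.
DWL is the triangle between Q = 24 and Q = 30: ½·(30 − 24)·(166 − 151) = 45.

DWL = 45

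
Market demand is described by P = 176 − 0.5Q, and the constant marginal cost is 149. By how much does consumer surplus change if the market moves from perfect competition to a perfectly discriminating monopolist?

Under competition P = MC = 149, so Q = (176 − 149)/0.5 = 54.
CS = ½·(176 − 149)·54 = 729.
Under first-degree price discrimination the firm charges each unit its demand price and produces up to where P = MC, i.e. Q = 54. Consumer surplus is zero; producer surplus equals total surplus.
CS = 0.
Change in consumer surplus: 0 − 729 = −729.

Consumer surplus falls by 729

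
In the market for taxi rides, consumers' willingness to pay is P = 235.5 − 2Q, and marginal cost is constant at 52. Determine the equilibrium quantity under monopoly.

Q = 45.875

Monopoly sets MR = MC: 235.5 − 4Q = 52 ⇒ Q = 45.875, P = 235.5 − 2·45.875 = 143.75.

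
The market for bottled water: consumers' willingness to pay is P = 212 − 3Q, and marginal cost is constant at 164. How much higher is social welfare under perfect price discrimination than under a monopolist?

Social welfare rises by 96

Monopoly sets MR = MC: 212 − 6Q = 164 ⇒ Q = 8, P = 212 − 3·8 = 188.
CS = ½·(212 − 188)·8 = 96; PS = (188 − 164)·8 = 192; TS = 288.
A perfectly discriminating monopolist sells every unit with P(Q) ≥ MC(Q), so output equals the competitive quantity Q = 16. Each buyer pays their reservation price, so CS = 0 and the firm captures all surplus.
TS = 384 (equal to competitive TS).
Change in social welfare: 384 − 288 = 96.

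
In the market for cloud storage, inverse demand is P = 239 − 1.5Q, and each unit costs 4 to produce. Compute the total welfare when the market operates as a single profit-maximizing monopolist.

TS = 13806.25

The monopolist equates marginal revenue to marginal cost: 239 − 3Q = 4, so Q = 235/3. From demand, P = 121.5.
CS = ½·(239 − 121.5)·235/3 = 55225/12; PS = (121.5 − 4)·235/3 = 55225/6; TS = 13806.25.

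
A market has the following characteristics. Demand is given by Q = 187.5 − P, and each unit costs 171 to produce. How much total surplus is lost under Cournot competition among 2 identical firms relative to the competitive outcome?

Inverting demand: P = 187.5 − Q.
Competitive firms price at marginal cost: P = 171, giving Q = 16.5.
In a 2-firm Cournot equilibrium, symmetry and the first-order condition give q = (187.5 − 171)/(3) = 5.5. So Q = 11 and P = 176.5.
DWL is the triangle between Q = 11 and Q = 16.5: ½·(16.5 − 11)·(176.5 − 171) = 15.125.

DWL = 15.125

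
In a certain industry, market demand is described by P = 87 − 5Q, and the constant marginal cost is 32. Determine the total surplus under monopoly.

TS = 226.875

The monopolist equates marginal revenue to marginal cost: 87 − 10Q = 32, so Q = 5.5. From demand, P = 59.5.
CS = ½·(87 − 59.5)·5.5 = 75.625; PS = (59.5 − 32)·5.5 = 151.25; TS = 226.875.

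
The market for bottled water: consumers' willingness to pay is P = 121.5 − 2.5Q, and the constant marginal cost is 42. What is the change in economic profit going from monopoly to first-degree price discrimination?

The monopolist equates marginal revenue to marginal cost: 121.5 − 5Q = 42, so Q = 15.9. From demand, P = 81.75.
Profit = (81.75 − 42)·15.9 = 632.025.
With perfect price discrimination, output is the efficient level Q = 31.8 (where demand meets MC), but every buyer pays their willingness to pay: CS = 0 and PS = total surplus.
PS equals the full surplus area, 1264.05. Profit = 1264.05 = 1264.05.
Change in economic profit: 1264.05 − 632.025 = 632.025.

π rises by 632.025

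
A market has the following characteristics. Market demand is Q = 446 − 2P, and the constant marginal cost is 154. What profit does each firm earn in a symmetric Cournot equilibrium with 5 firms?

π_i = 264.5

Inverting demand: P = 223 − 0.5Q.
In a 5-firm Cournot equilibrium, symmetry and the first-order condition give q = (223 − 154)/(3) = 23. So Q = 115 and P = 165.5.
Each firm's profit = (165.5 − 154)·23 = 264.5.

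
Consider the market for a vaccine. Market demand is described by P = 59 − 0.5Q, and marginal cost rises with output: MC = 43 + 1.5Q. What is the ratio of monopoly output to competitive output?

The monopolist equates marginal revenue to marginal cost: 59 − Q = 43 + 1.5Q, so Q = 6.4. From demand, P = 55.8.
Competitive equilibrium sets price equal to marginal cost: 59 − 0.5Q = 43 + 1.5Q, so Q = 8 and P = 55.
Ratio Q_m/Q_c = 6.4/8 = 0.8.

Q_m/Q_c = 0.8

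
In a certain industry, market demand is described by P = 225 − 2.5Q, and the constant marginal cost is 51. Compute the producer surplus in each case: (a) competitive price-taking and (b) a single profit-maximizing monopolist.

Under competition P = MC = 51, so Q = (225 − 51)/2.5 = 69.6.
PS = (51 − 51)·69.6 = 0.
The monopolist equates marginal revenue to marginal cost: 225 − 5Q = 51, so Q = 34.8. From demand, P = 138.
PS = (138 − 51)·34.8 = 3027.6.

Competition: PS = 0; Monopoly: PS = 3027.6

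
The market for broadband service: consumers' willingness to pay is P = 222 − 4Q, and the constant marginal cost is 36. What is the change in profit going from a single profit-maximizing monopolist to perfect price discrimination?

Profit rises by 2162.25

A monopolist chooses Q where MR = MC. MR = 222 − 8Q; setting this equal to 36 gives Q = 23.25 and P = 129.
Profit = (129 − 36)·23.25 = 2162.25.
With perfect price discrimination, output is the efficient level Q = 46.5 (where demand meets MC), but every buyer pays their willingness to pay: CS = 0 and PS = total surplus.
PS equals the full surplus area, 4324.5. Profit = 4324.5 = 4324.5.
Change in profit: 4324.5 − 2162.25 = 2162.25.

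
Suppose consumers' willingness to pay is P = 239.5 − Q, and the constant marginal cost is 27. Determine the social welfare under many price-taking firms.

Perfect competition: P = MC = 27, so 239.5 − Q = 27 and Q = 212.5.
CS = ½·(239.5 − 27)·212.5 = 22578.125; PS = (27 − 27)·212.5 = 0; TS = 22578.125.

TS = 22578.125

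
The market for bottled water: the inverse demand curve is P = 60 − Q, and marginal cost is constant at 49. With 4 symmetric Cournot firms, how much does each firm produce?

Cournot with 4 identical firms: the symmetric best-response condition is 60 − 5q = 49. Each firm produces q = 2.2, total output Q = 8.8, price P = 51.2.

q_i = 2.2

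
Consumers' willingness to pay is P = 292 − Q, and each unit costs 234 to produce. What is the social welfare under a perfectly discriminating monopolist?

A perfectly discriminating monopolist sells every unit with P(Q) ≥ MC(Q), so output equals the competitive quantity Q = 58. Each buyer pays their reservation price, so CS = 0 and the firm captures all surplus.
TS = 1682 (equal to competitive TS).

TS = 1682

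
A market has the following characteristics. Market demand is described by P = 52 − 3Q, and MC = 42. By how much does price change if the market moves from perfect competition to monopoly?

Perfect competition: P = MC = 42, so 52 − 3Q = 42 and Q = 10/3.
A monopolist chooses Q where MR = MC. MR = 52 − 6Q; setting this equal to 42 gives Q = 5/3 and P = 47.
Change in price: 47 − 42 = 5.

Price rises by 5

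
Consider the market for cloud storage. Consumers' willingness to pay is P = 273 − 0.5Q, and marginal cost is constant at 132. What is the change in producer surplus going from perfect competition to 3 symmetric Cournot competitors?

Competitive firms price at marginal cost: P = 132, giving Q = 282.
PS = (132 − 132)·282 = 0.
Cournot with 3 identical firms: the symmetric best-response condition is 273 − 2q = 132. Each firm produces q = 70.5, total output Q = 211.5, price P = 167.25.
PS = (167.25 − 132)·211.5 = 7455.375.
Change in producer surplus: 7455.375 − 0 = 7455.375.

PS rises by 7455.375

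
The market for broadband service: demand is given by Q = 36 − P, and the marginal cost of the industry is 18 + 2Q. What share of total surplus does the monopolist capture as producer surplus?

Inverting demand: P = 36 − Q.
A monopolist chooses Q where MR = MC. MR = 36 − 2Q; setting this equal to 18 + 2Q gives Q = 4.5 and P = 31.5.
CS = ½·(36 − 31.5)·4.5 = 10.125.
PS = P·Q − VC(Q) = 31.5·4.5 − (18·4.5 + ½·2·4.5²) = 40.5.
Share captured = PS/TS = 40.5/50.625 = 0.8.

PS/TS = 0.8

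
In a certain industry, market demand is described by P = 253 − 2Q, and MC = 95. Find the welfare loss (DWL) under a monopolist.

DWL = 1560.25

Competitive firms price at marginal cost: P = 95, giving Q = 79.
The monopolist equates marginal revenue to marginal cost: 253 − 4Q = 95, so Q = 39.5. From demand, P = 174.
DWL is the triangle between Q = 39.5 and Q = 79: ½·(79 − 39.5)·(174 − 95) = 1560.25.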